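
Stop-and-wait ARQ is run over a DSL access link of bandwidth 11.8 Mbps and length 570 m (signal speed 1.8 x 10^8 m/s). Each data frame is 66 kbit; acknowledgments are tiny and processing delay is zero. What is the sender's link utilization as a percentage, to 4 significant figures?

99.89 %

t_tx = L/R = 66000/11800000 = 0.00559322 s.
t_prop = 570/180000000 = 3.16667e-06 s; RTT = 6.33333e-06 s.
Cycle = t_tx + RTT = 0.00559955 s.
Utilization = t_tx / cycle = 0.00559322/0.00559955 = 99.89 %.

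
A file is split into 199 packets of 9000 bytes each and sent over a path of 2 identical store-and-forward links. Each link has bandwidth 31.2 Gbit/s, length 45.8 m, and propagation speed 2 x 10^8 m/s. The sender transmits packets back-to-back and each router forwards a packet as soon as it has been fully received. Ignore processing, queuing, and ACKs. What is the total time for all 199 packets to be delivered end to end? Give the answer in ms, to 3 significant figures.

Per-hop transmission t_tx = L/R = 72000/31200000000 = 0.00230769 ms.
Per-hop propagation t_prop = 45.8/200000000 = 0.000229 ms.
Pipeline fill: first packet needs 2·t_tx to clear all hops; remaining 198 packets each add one t_tx.
Total = (2+199-1)·t_tx + 2·t_prop = 200·0.00230769 + 2·0.000229 = 0.462 ms.

0.462 ms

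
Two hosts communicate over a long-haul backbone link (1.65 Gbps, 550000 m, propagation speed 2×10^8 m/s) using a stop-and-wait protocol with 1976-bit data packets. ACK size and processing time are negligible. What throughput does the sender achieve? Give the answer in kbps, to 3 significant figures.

359 kbps

t_tx = L/R = 1976/1650000000 = 1.19758e-06 s.
t_prop = 550000/200000000 = 0.00275 s; RTT = 0.0055 s.
Cycle = t_tx + RTT = 0.0055012 s.
Throughput = L / cycle = 1976 / 0.0055012 = 359 kbps.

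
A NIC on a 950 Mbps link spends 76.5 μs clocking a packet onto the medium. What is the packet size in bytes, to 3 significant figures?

L = R × t_tx = 950000000 b/s × 7.65e-05 s = 72675 bits.
In bytes: 72675 / 8 = 9080 bytes.

9080 bytes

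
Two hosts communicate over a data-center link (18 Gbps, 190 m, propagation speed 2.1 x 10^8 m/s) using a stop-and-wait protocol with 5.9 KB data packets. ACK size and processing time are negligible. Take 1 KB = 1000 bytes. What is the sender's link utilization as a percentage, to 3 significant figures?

t_tx = L/R = 47200/18000000000 = 2.62222e-06 s.
t_prop = 190/210000000 = 9.04762e-07 s; RTT = 1.80952e-06 s.
Cycle = t_tx + RTT = 4.43175e-06 s.
Utilization = t_tx / cycle = 2.62222e-06/4.43175e-06 = 59.2 %.

59.2 %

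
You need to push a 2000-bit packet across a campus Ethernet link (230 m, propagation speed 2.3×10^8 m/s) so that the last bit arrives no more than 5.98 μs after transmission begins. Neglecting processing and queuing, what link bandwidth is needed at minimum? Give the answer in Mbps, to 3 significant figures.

Propagation delay = 230 / 2.3e+08 = 1 μs.
Transmission budget = 5.98 − 1 = 4.98 μs.
R ≥ L / t_tx = 2000 bits / 4.98e-06 s = 402 Mbps.

402 Mbps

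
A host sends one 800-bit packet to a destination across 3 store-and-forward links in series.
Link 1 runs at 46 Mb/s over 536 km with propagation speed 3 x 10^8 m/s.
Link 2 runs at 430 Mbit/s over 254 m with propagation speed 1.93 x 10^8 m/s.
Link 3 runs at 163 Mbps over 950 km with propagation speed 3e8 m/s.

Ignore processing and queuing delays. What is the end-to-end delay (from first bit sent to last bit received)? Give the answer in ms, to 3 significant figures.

4.98 ms

Transmission delays (L/R per hop): 0.0173913, 0.00186047, 0.00490798 ms; sum = 0.0241597 ms.
Propagation delays (d/s per hop): 1.78667, 0.00131606, 3.16667 ms; sum = 4.95465 ms.
End-to-end = 4.98 ms.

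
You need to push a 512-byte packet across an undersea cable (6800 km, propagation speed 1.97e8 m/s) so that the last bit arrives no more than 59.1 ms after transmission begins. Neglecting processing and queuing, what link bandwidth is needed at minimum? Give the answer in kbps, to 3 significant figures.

L = 4096 bits.
Propagation delay = 6800000 / 197000000 = 34.5178 ms.
Transmission budget = 59.1 − 34.5178 = 24.5822 ms.
R ≥ L / t_tx = 4096 bits / 0.0245822 s = 167 kbps.

167 kbps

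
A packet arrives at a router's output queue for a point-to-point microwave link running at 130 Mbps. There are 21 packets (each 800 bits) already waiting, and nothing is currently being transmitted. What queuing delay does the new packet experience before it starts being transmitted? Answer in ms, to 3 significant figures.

0.129 ms

Each queued packet: L/R = 800/130000000 = 0.00615385 ms.
21 queued → 0.129231 ms.
Queuing delay = 0.129 ms.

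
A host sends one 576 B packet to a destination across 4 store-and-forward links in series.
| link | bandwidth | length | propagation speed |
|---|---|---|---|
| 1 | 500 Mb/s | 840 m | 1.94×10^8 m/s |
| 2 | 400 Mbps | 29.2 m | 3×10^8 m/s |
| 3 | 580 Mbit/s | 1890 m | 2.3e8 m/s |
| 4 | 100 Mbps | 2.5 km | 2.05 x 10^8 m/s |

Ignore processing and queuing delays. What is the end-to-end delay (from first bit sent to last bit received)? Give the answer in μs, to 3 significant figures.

L = 576 × 8 = 4608 bits.
Transmission delays (L/R per hop): 9.216, 11.52, 7.94483, 46.08 μs; sum = 74.7608 μs.
Propagation delays (d/s per hop): 4.3299, 0.0973333, 8.21739, 12.1951 μs; sum = 24.8397 μs.
End-to-end = 99.6 μs.

99.6 μs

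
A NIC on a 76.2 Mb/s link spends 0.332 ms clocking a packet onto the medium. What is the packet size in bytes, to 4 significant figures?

L = R × t_tx = 76200000 b/s × 0.000332 s = 25298.4 bits.
In bytes: 25298.4 / 8 = 3162 bytes.

3162 bytes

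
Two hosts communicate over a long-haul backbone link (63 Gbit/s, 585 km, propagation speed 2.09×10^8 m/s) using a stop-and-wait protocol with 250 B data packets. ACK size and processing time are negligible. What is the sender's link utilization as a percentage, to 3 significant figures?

t_tx = L/R = 2000/63000000000 = 3.1746e-08 s.
t_prop = 585000/209000000 = 0.00279904 s; RTT = 0.00559809 s.
Cycle = t_tx + RTT = 0.00559812 s.
Utilization = t_tx / cycle = 3.1746e-08/0.00559812 = 0.000567 %.

0.000567 %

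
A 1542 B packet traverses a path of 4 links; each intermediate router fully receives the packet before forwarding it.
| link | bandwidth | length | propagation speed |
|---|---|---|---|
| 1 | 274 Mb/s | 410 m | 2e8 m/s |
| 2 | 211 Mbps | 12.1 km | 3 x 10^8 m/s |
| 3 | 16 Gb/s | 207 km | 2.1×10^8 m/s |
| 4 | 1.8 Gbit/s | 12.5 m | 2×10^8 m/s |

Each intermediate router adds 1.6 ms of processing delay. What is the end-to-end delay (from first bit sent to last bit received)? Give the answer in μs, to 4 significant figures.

L = 1542 × 8 = 12336 bits.
Transmission delays (L/R per hop): 45.0219, 58.4645, 0.771, 6.85333 μs; sum = 111.111 μs.
Propagation delays (d/s per hop): 2.05, 40.3333, 985.714, 0.0625 μs; sum = 1028.16 μs.
Processing at 3 router(s): 3 × 1.6 ms = 4800 μs.
End-to-end = 5939 μs.

5939 μs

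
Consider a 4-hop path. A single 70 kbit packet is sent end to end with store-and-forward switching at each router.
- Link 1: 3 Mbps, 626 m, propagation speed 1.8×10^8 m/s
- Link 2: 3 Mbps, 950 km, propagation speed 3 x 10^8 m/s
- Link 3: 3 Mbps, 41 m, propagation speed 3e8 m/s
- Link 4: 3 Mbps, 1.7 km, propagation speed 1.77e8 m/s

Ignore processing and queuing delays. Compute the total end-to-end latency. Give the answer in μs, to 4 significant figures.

96510 μs

L = 70000 bits.
Transmission delay per hop = L/R = 70000/3000000 = 23333.3 μs; 4 hops → 93333.3 μs.
Propagation delays (d/s per hop): 3.47778, 3166.67, 0.136667, 9.60452 μs; sum = 3179.89 μs.
End-to-end = 96510 μs.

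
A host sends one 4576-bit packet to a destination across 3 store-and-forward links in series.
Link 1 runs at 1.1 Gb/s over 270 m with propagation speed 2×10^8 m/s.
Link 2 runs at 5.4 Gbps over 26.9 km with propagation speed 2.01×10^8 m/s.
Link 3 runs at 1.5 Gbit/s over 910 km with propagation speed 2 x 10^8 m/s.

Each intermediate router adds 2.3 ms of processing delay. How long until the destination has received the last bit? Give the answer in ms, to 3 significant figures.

9.29 ms

Transmission delays (L/R per hop): 0.00416, 0.000847407, 0.00305067 ms; sum = 0.00805807 ms.
Propagation delays (d/s per hop): 0.00135, 0.133831, 4.55 ms; sum = 4.68518 ms.
Processing at 2 router(s): 2 × 2.3 ms = 4.6 ms.
End-to-end = 9.29 ms.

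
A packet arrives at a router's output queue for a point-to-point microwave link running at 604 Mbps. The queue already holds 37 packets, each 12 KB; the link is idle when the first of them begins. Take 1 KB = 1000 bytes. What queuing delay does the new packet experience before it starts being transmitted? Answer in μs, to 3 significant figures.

Each queued packet: L/R = 96000/604000000 = 158.94 μs.
37 queued → 5880.79 μs.
Queuing delay = 5880 μs.

5880 μs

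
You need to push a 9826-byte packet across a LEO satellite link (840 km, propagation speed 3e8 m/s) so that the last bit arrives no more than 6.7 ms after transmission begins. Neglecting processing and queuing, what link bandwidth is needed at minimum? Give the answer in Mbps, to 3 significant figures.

L = 78608 bits.
Propagation delay = 840000 / 300000000 = 2.8 ms.
Transmission budget = 6.7 − 2.8 = 3.9 ms.
R ≥ L / t_tx = 78608 bits / 0.0039 s = 20.2 Mbps.

20.2 Mbps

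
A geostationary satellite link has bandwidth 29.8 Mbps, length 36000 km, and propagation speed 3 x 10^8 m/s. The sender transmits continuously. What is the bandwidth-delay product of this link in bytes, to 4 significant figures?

447000 bytes

Propagation delay = 36000000 / 300000000 = 0.12 s.
BDP = R × t_prop = 29800000 × 0.12 = 3576000 bits.
In bytes: 3576000/8 = 447000 bytes.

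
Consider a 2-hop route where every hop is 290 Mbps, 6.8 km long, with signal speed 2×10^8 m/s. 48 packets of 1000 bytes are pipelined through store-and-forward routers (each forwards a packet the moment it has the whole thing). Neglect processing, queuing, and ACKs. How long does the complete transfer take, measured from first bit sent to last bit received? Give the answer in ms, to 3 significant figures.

Per-hop transmission t_tx = L/R = 8000/290000000 = 0.0275862 ms.
Per-hop propagation t_prop = 6800/200000000 = 0.034 ms.
Pipeline fill: first packet needs 2·t_tx to clear all hops; remaining 47 packets each add one t_tx.
Total = (2+48-1)·t_tx + 2·t_prop = 49·0.0275862 + 2·0.034 = 1.42 ms.

1.42 ms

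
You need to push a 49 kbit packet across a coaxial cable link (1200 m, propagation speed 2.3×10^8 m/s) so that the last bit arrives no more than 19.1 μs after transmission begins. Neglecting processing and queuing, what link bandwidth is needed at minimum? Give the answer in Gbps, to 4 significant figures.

Propagation delay = 1200 / 2.3e+08 = 5.21739 μs.
Transmission budget = 19.1 − 5.21739 = 13.8826 μs.
R ≥ L / t_tx = 49000 bits / 1.38826e-05 s = 3.530 Gbps.

3.530 Gbps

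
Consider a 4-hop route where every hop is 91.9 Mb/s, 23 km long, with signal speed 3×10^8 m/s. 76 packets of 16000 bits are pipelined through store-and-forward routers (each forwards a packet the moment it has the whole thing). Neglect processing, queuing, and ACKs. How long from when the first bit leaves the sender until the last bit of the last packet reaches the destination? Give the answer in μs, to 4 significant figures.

Per-hop transmission t_tx = L/R = 16000/91900000 = 174.102 μs.
Per-hop propagation t_prop = 23000/300000000 = 76.6667 μs.
Pipeline fill: first packet needs 4·t_tx to clear all hops; remaining 75 packets each add one t_tx.
Total = (4+76-1)·t_tx + 4·t_prop = 79·174.102 + 4·76.6667 = 14060 μs.

14060 μs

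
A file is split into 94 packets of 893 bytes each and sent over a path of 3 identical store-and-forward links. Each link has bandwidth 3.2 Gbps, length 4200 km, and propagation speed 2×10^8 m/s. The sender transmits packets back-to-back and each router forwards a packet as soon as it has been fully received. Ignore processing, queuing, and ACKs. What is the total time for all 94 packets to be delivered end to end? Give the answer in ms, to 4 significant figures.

63.21 ms

Per-hop transmission t_tx = L/R = 7144/3200000000 = 0.0022325 ms.
Per-hop propagation t_prop = 4200000/200000000 = 21 ms.
Pipeline fill: first packet needs 3·t_tx to clear all hops; remaining 93 packets each add one t_tx.
Total = (3+94-1)·t_tx + 3·t_prop = 96·0.0022325 + 3·21 = 63.21 ms.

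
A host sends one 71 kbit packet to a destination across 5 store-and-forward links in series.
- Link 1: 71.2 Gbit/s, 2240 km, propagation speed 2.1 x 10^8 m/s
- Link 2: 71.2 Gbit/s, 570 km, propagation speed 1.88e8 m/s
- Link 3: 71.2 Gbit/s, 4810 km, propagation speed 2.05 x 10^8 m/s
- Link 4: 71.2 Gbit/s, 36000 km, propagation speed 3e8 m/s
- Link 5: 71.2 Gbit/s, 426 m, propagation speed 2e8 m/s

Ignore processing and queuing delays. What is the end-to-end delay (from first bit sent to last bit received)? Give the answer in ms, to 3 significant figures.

157 ms

L = 71000 bits.
Transmission delay per hop = L/R = 71000/71200000000 = 0.000997191 ms; 5 hops → 0.00498596 ms.
Propagation delays (d/s per hop): 10.6667, 3.03191, 23.4634, 120, 0.00213 ms; sum = 157.164 ms.
End-to-end = 157 ms.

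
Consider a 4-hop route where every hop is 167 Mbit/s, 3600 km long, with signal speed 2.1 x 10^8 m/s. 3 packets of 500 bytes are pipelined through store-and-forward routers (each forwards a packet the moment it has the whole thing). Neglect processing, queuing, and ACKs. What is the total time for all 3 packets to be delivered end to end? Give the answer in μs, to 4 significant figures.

68720 μs

Per-hop transmission t_tx = L/R = 4000/167000000 = 23.9521 μs.
Per-hop propagation t_prop = 3600000/210000000 = 17142.9 μs.
Pipeline fill: first packet needs 4·t_tx to clear all hops; remaining 2 packets each add one t_tx.
Total = (4+3-1)·t_tx + 4·t_prop = 6·23.9521 + 4·17142.9 = 68720 μs.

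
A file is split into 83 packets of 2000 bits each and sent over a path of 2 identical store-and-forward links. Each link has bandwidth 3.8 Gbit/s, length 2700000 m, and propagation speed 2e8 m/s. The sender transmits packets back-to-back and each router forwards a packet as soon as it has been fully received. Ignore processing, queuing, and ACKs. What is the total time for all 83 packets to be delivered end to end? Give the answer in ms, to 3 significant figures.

Per-hop transmission t_tx = L/R = 2000/3800000000 = 0.000526316 ms.
Per-hop propagation t_prop = 2700000/200000000 = 13.5 ms.
Pipeline fill: first packet needs 2·t_tx to clear all hops; remaining 82 packets each add one t_tx.
Total = (2+83-1)·t_tx + 2·t_prop = 84·0.000526316 + 2·13.5 = 27.0 ms.

27.0 ms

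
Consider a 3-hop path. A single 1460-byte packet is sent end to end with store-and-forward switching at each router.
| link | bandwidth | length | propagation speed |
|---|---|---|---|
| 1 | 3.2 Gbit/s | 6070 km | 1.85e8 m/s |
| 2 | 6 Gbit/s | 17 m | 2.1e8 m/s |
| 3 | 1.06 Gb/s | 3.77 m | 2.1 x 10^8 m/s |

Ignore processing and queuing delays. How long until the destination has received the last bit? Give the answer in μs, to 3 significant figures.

32800 μs

L = 1460 × 8 = 11680 bits.
Transmission delays (L/R per hop): 3.65, 1.94667, 11.0189 μs; sum = 16.6155 μs.
Propagation delays (d/s per hop): 32810.8, 0.0809524, 0.0179524 μs; sum = 32810.9 μs.
End-to-end = 32800 μs.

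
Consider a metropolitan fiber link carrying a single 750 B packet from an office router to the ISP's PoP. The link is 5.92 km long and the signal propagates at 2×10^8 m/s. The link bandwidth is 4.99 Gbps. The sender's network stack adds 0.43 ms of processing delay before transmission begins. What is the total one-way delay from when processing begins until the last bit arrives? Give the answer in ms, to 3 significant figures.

L = 750 × 8 = 6000 bits.
Transmission delay = L/R = 6000 / 4990000000 = 0.0012024 ms.
Propagation delay = d/s = 5920 m / 200000000 m/s = 0.0296 ms.
Plus processing delay 0.43 ms = 0.43 ms.
Total = 0.461 ms.

0.461 ms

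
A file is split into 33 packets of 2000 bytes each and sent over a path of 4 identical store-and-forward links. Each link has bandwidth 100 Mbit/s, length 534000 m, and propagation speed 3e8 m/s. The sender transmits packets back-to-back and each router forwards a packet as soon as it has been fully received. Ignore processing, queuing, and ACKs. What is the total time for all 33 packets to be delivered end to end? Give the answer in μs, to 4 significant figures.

12880 μs

Per-hop transmission t_tx = L/R = 16000/100000000 = 160 μs.
Per-hop propagation t_prop = 534000/300000000 = 1780 μs.
Pipeline fill: first packet needs 4·t_tx to clear all hops; remaining 32 packets each add one t_tx.
Total = (4+33-1)·t_tx + 4·t_prop = 36·160 + 4·1780 = 12880 μs.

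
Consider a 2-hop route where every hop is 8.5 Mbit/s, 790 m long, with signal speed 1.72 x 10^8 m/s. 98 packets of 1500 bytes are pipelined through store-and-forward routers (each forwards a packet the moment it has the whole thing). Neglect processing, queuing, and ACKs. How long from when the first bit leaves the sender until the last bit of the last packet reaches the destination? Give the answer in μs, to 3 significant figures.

Per-hop transmission t_tx = L/R = 12000/8500000 = 1411.76 μs.
Per-hop propagation t_prop = 790/172000000 = 4.59302 μs.
Pipeline fill: first packet needs 2·t_tx to clear all hops; remaining 97 packets each add one t_tx.
Total = (2+98-1)·t_tx + 2·t_prop = 99·1411.76 + 2·4.59302 = 140000 μs.

140000 μs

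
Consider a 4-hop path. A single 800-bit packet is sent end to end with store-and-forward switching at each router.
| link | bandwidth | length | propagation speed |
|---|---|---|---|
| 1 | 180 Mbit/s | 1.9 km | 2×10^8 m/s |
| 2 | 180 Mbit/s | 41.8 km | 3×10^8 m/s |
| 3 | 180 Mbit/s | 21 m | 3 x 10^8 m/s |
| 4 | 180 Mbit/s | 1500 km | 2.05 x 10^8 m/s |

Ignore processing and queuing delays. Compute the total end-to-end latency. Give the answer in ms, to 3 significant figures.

7.48 ms

Transmission delay per hop = L/R = 800/180000000 = 0.00444444 ms; 4 hops → 0.0177778 ms.
Propagation delays (d/s per hop): 0.0095, 0.139333, 7e-05, 7.31707 ms; sum = 7.46598 ms.
End-to-end = 7.48 ms.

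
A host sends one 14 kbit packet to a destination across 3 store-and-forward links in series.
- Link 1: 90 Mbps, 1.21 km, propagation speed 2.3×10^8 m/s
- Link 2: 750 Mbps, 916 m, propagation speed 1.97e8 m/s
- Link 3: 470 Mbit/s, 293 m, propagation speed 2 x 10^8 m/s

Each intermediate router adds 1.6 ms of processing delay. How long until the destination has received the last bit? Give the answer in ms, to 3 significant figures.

3.42 ms

L = 14000 bits.
Transmission delays (L/R per hop): 0.155556, 0.0186667, 0.0297872 ms; sum = 0.204009 ms.
Propagation delays (d/s per hop): 0.00526087, 0.00464975, 0.001465 ms; sum = 0.0113756 ms.
Processing at 2 router(s): 2 × 1.6 ms = 3.2 ms.
End-to-end = 3.42 ms.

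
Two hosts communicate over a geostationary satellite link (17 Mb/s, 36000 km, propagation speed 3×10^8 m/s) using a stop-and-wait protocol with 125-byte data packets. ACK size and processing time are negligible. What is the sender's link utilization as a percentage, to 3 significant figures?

t_tx = L/R = 1000/17000000 = 5.88235e-05 s.
t_prop = 36000000/300000000 = 0.12 s; RTT = 0.24 s.
Cycle = t_tx + RTT = 0.240059 s.
Utilization = t_tx / cycle = 5.88235e-05/0.240059 = 0.0245 %.

0.0245 %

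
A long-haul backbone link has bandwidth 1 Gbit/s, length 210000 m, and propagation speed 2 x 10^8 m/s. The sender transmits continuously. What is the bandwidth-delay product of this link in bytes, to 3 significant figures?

Propagation delay = 210000 / 200000000 = 0.00105 s.
BDP = R × t_prop = 1000000000 × 0.00105 = 1050000 bits.
In bytes: 1050000/8 = 131000 bytes.

131000 bytes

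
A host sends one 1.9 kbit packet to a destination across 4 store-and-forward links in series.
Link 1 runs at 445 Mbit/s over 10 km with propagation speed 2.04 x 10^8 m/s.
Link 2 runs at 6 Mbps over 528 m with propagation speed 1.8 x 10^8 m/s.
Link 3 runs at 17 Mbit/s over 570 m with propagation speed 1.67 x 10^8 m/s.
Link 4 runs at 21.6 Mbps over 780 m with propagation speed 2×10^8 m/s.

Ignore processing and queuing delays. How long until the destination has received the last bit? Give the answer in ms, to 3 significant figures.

L = 1900 bits.
Transmission delays (L/R per hop): 0.00426966, 0.316667, 0.111765, 0.087963 ms; sum = 0.520664 ms.
Propagation delays (d/s per hop): 0.0490196, 0.00293333, 0.00341317, 0.0039 ms; sum = 0.0592661 ms.
End-to-end = 0.580 ms.

0.580 ms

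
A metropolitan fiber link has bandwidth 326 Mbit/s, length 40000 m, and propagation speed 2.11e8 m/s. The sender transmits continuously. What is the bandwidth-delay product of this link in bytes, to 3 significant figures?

7730 bytes

Propagation delay = 40000 / 211000000 = 0.000189573 s.
BDP = R × t_prop = 326000000 × 0.000189573 = 61800.9 bits.
In bytes: 61800.9/8 = 7730 bytes.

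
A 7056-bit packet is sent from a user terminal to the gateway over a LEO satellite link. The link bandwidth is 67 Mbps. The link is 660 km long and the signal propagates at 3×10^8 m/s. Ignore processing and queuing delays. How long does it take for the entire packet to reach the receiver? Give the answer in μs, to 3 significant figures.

2310 μs

Transmission delay = L/R = 7056 / 67000000 = 105.313 μs.
Propagation delay = d/s = 660000 m / 300000000 m/s = 2200 μs.
Total = 2310 μs.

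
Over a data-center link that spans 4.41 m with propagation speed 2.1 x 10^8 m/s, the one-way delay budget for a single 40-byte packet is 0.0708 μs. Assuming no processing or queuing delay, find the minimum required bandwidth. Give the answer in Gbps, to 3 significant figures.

L = 320 bits.
Propagation delay = 4.41 / 210000000 = 0.021 μs.
Transmission budget = 0.0708 − 0.021 = 0.0498 μs.
R ≥ L / t_tx = 320 bits / 4.98e-08 s = 6.43 Gbps.

6.43 Gbps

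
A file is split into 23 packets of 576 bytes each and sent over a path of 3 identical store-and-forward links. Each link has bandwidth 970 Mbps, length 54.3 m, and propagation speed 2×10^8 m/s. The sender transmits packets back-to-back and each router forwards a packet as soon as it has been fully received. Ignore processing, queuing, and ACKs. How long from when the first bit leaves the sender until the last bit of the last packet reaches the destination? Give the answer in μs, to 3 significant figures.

Per-hop transmission t_tx = L/R = 4608/970000000 = 4.75052 μs.
Per-hop propagation t_prop = 54.3/200000000 = 0.2715 μs.
Pipeline fill: first packet needs 3·t_tx to clear all hops; remaining 22 packets each add one t_tx.
Total = (3+23-1)·t_tx + 3·t_prop = 25·4.75052 + 3·0.2715 = 120 μs.

120 μs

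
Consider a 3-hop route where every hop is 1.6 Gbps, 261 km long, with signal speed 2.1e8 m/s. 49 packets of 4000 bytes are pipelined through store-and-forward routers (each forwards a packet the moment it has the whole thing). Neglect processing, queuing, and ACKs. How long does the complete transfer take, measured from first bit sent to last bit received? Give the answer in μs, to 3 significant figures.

Per-hop transmission t_tx = L/R = 32000/1600000000 = 20 μs.
Per-hop propagation t_prop = 261000/210000000 = 1242.86 μs.
Pipeline fill: first packet needs 3·t_tx to clear all hops; remaining 48 packets each add one t_tx.
Total = (3+49-1)·t_tx + 3·t_prop = 51·20 + 3·1242.86 = 4750 μs.

4750 μs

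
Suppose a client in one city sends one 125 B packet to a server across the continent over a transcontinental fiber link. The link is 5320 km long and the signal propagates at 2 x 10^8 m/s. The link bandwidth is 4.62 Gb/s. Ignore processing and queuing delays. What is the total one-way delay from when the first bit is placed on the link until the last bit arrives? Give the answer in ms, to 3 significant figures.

L = 125 × 8 = 1000 bits.
Transmission delay = L/R = 1000 / 4620000000 = 0.00021645 ms.
Propagation delay = d/s = 5320000 m / 200000000 m/s = 26.6 ms.
Total = 26.6 ms.

26.6 ms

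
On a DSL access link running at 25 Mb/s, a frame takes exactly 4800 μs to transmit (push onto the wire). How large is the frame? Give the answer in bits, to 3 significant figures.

L = R × t_tx = 25000000 b/s × 0.0048 s = 120000 bits.

120000 bits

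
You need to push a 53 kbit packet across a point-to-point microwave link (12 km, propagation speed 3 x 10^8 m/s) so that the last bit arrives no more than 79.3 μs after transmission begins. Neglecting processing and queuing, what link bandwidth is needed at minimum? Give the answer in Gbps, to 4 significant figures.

Propagation delay = 12000 / 300000000 = 40 μs.
Transmission budget = 79.3 − 40 = 39.3 μs.
R ≥ L / t_tx = 53000 bits / 3.93e-05 s = 1.349 Gbps.

1.349 Gbps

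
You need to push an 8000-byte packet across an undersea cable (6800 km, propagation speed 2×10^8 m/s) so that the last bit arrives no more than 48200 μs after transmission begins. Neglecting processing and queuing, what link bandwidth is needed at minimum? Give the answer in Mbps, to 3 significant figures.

4.51 Mbps

L = 64000 bits.
Propagation delay = 6800000 / 200000000 = 34000 μs.
Transmission budget = 48200 − 34000 = 14200 μs.
R ≥ L / t_tx = 64000 bits / 0.0142 s = 4.51 Mbps.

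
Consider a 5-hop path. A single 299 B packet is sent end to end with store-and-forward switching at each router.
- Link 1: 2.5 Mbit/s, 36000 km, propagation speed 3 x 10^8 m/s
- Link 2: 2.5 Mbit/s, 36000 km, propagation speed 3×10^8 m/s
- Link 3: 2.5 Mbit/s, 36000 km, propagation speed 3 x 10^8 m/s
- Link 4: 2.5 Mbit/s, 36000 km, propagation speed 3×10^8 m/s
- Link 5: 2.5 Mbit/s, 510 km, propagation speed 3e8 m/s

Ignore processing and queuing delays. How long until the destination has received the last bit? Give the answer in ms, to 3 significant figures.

L = 299 × 8 = 2392 bits.
Transmission delay per hop = L/R = 2392/2500000 = 0.9568 ms; 5 hops → 4.784 ms.
Propagation delays (d/s per hop): 120, 120, 120, 120, 1.7 ms; sum = 481.7 ms.
End-to-end = 486 ms.

486 ms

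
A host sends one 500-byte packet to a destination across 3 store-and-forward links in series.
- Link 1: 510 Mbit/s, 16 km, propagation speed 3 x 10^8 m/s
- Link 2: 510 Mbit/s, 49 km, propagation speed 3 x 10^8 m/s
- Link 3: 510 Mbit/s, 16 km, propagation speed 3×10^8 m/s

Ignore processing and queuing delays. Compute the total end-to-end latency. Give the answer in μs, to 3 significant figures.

L = 500 × 8 = 4000 bits.
Transmission delay per hop = L/R = 4000/510000000 = 7.84314 μs; 3 hops → 23.5294 μs.
Propagation delays (d/s per hop): 53.3333, 163.333, 53.3333 μs; sum = 270 μs.
End-to-end = 294 μs.

294 μs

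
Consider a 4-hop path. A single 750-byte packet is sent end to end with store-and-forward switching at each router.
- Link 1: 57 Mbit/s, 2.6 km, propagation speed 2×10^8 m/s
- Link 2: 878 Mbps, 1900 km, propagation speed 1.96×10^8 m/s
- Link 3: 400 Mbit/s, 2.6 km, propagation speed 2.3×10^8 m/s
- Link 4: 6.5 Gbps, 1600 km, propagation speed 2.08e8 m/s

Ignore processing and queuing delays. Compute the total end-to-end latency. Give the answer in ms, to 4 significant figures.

17.54 ms

L = 750 × 8 = 6000 bits.
Transmission delays (L/R per hop): 0.105263, 0.00683371, 0.015, 0.000923077 ms; sum = 0.12802 ms.
Propagation delays (d/s per hop): 0.013, 9.69388, 0.0113043, 7.69231 ms; sum = 17.4105 ms.
End-to-end = 17.54 ms.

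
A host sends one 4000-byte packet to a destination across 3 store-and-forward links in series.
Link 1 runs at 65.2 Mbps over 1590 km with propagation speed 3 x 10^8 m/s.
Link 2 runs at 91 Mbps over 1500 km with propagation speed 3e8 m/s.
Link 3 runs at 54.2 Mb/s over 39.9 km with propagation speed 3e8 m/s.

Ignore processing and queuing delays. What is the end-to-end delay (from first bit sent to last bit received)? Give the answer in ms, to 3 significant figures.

11.9 ms

L = 4000 × 8 = 32000 bits.
Transmission delays (L/R per hop): 0.490798, 0.351648, 0.590406 ms; sum = 1.43285 ms.
Propagation delays (d/s per hop): 5.3, 5, 0.133 ms; sum = 10.433 ms.
End-to-end = 11.9 ms.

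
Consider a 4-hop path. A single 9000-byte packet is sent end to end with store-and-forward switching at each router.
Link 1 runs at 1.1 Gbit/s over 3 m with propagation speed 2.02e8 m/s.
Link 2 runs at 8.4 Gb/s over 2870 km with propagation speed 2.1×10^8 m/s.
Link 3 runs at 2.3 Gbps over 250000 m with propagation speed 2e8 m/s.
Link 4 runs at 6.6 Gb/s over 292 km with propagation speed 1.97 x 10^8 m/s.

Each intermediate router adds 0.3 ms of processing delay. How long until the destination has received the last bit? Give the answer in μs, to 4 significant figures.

17420 μs

L = 9000 × 8 = 72000 bits.
Transmission delays (L/R per hop): 65.4545, 8.57143, 31.3043, 10.9091 μs; sum = 116.239 μs.
Propagation delays (d/s per hop): 0.0148515, 13666.7, 1250, 1482.23 μs; sum = 16398.9 μs.
Processing at 3 router(s): 3 × 0.3 ms = 900 μs.
End-to-end = 17420 μs.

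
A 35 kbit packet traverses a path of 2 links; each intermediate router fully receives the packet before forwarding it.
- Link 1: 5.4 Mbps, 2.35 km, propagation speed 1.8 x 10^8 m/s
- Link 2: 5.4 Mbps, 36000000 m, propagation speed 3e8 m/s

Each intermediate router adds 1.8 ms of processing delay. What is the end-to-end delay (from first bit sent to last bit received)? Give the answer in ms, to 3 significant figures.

135 ms

L = 35000 bits.
Transmission delay per hop = L/R = 35000/5400000 = 6.48148 ms; 2 hops → 12.963 ms.
Propagation delays (d/s per hop): 0.0130556, 120 ms; sum = 120.013 ms.
Processing at 1 router(s): 1 × 1.8 ms = 1.8 ms.
End-to-end = 135 ms.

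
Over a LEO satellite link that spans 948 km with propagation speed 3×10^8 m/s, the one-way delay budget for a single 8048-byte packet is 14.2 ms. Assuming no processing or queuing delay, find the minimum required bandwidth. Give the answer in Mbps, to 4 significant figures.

5.832 Mbps

L = 64384 bits.
Propagation delay = 948000 / 300000000 = 3.16 ms.
Transmission budget = 14.2 − 3.16 = 11.04 ms.
R ≥ L / t_tx = 64384 bits / 0.01104 s = 5.832 Mbps.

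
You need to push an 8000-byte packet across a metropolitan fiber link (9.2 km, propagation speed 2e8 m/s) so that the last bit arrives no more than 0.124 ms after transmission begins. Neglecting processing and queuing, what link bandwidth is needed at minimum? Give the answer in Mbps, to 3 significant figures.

821 Mbps

L = 64000 bits.
Propagation delay = 9200 / 200000000 = 0.046 ms.
Transmission budget = 0.124 − 0.046 = 0.078 ms.
R ≥ L / t_tx = 64000 bits / 7.8e-05 s = 821 Mbps.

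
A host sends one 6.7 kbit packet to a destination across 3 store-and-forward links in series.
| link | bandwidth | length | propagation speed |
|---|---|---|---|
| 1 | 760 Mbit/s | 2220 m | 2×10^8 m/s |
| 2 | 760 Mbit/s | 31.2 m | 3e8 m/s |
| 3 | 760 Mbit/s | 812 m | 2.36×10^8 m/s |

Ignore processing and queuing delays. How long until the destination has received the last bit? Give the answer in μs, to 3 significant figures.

41.1 μs

L = 6700 bits.
Transmission delay per hop = L/R = 6700/760000000 = 8.81579 μs; 3 hops → 26.4474 μs.
Propagation delays (d/s per hop): 11.1, 0.104, 3.44068 μs; sum = 14.6447 μs.
End-to-end = 41.1 μs.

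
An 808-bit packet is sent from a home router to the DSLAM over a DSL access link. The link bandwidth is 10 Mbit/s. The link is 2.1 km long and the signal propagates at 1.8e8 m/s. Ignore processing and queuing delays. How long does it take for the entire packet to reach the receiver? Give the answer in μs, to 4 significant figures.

Transmission delay = L/R = 808 / 10000000 = 80.8 μs.
Propagation delay = d/s = 2100 m / 180000000 m/s = 11.6667 μs.
Total = 92.47 μs.

92.47 μs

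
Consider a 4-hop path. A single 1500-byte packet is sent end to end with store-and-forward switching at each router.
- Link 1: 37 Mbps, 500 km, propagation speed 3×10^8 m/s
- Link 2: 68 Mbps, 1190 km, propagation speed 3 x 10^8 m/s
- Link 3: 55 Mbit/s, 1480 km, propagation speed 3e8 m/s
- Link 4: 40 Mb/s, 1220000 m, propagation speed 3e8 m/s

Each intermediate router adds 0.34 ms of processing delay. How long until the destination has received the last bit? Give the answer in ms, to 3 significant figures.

16.7 ms

L = 1500 × 8 = 12000 bits.
Transmission delays (L/R per hop): 0.324324, 0.176471, 0.218182, 0.3 ms; sum = 1.01898 ms.
Propagation delays (d/s per hop): 1.66667, 3.96667, 4.93333, 4.06667 ms; sum = 14.6333 ms.
Processing at 3 router(s): 3 × 0.34 ms = 1.02 ms.
End-to-end = 16.7 ms.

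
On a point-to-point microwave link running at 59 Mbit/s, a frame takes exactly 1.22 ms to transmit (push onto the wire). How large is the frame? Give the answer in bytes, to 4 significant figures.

L = R × t_tx = 59000000 b/s × 0.00122 s = 71980 bits.
In bytes: 71980 / 8 = 8998 bytes.

8998 bytes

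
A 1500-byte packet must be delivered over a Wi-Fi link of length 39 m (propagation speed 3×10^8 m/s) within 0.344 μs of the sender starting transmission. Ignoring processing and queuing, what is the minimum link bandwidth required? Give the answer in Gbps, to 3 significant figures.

L = 12000 bits.
Propagation delay = 39 / 300000000 = 0.13 μs.
Transmission budget = 0.344 − 0.13 = 0.214 μs.
R ≥ L / t_tx = 12000 bits / 2.14e-07 s = 56.1 Gbps.

56.1 Gbps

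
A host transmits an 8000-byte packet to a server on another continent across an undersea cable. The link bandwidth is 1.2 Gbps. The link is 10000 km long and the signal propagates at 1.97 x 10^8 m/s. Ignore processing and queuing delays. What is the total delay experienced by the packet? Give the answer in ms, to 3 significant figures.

L = 8000 × 8 = 64000 bits.
Transmission delay = L/R = 64000 / 1200000000 = 0.0533333 ms.
Propagation delay = d/s = 10000000 m / 197000000 m/s = 50.7614 ms.
Total = 50.8 ms.

50.8 ms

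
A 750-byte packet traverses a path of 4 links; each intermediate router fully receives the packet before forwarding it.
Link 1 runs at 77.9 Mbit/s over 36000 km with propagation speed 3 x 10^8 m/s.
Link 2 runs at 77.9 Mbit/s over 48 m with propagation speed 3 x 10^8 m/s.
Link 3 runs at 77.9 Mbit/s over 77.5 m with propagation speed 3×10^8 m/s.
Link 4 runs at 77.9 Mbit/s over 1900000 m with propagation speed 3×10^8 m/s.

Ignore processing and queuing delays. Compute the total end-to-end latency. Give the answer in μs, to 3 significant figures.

127000 μs

L = 750 × 8 = 6000 bits.
Transmission delay per hop = L/R = 6000/77900000 = 77.0218 μs; 4 hops → 308.087 μs.
Propagation delays (d/s per hop): 120000, 0.16, 0.258333, 6333.33 μs; sum = 126334 μs.
End-to-end = 127000 μs.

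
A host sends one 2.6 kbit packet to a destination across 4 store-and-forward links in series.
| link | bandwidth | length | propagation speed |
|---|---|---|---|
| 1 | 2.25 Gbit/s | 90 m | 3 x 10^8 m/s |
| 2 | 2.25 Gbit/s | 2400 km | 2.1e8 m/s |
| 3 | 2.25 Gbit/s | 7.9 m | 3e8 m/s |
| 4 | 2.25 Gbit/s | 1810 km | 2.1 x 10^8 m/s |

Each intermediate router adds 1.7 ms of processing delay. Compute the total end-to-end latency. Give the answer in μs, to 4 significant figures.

25150 μs

L = 2600 bits.
Transmission delay per hop = L/R = 2600/2250000000 = 1.15556 μs; 4 hops → 4.62222 μs.
Propagation delays (d/s per hop): 0.3, 11428.6, 0.0263333, 8619.05 μs; sum = 20047.9 μs.
Processing at 3 router(s): 3 × 1.7 ms = 5100 μs.
End-to-end = 25150 μs.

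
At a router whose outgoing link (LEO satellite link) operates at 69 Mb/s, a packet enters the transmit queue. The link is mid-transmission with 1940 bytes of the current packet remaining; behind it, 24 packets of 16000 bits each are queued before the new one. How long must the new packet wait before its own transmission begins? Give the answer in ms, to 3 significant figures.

5.79 ms

Each queued packet: L/R = 16000/69000000 = 0.231884 ms.
24 queued → 5.56522 ms.
Plus remaining 15520 bits of current packet: 0.224928 ms.
Queuing delay = 5.79 ms.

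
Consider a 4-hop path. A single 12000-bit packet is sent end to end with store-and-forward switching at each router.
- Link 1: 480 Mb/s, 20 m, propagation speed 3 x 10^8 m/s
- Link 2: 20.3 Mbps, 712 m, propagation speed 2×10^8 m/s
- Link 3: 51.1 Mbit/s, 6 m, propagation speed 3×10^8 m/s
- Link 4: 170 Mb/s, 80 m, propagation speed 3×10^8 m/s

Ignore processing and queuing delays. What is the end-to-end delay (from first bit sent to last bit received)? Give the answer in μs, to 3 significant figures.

925 μs

Transmission delays (L/R per hop): 25, 591.133, 234.834, 70.5882 μs; sum = 921.555 μs.
Propagation delays (d/s per hop): 0.0666667, 3.56, 0.02, 0.266667 μs; sum = 3.91333 μs.
End-to-end = 925 μs.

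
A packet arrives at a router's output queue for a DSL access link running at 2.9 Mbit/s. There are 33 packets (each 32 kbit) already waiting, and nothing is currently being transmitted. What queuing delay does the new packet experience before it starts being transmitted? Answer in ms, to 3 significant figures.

Each queued packet: L/R = 32000/2900000 = 11.0345 ms.
33 queued → 364.138 ms.
Queuing delay = 364 ms.

364 ms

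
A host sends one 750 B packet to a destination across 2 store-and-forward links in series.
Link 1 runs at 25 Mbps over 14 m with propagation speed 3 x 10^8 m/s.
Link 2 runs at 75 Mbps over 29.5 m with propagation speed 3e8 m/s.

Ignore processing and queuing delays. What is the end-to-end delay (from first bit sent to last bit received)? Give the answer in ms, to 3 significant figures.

L = 750 × 8 = 6000 bits.
Transmission delays (L/R per hop): 0.24, 0.08 ms; sum = 0.32 ms.
Propagation delays (d/s per hop): 4.66667e-05, 9.83333e-05 ms; sum = 0.000145 ms.
End-to-end = 0.320 ms.

0.320 ms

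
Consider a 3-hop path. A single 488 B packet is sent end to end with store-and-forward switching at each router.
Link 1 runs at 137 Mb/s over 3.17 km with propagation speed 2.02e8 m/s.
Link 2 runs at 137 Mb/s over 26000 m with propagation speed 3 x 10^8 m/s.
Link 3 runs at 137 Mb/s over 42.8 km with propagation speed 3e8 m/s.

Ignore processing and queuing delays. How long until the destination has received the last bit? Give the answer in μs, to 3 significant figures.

331 μs

L = 488 × 8 = 3904 bits.
Transmission delay per hop = L/R = 3904/137000000 = 28.4964 μs; 3 hops → 85.4891 μs.
Propagation delays (d/s per hop): 15.6931, 86.6667, 142.667 μs; sum = 245.026 μs.
End-to-end = 331 μs.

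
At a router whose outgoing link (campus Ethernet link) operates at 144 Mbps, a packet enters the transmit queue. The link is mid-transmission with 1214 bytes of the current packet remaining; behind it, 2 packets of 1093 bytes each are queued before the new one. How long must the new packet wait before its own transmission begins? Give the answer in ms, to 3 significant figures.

Each queued packet: L/R = 8744/144000000 = 0.0607222 ms.
2 queued → 0.121444 ms.
Plus remaining 9712 bits of current packet: 0.0674444 ms.
Queuing delay = 0.189 ms.

0.189 ms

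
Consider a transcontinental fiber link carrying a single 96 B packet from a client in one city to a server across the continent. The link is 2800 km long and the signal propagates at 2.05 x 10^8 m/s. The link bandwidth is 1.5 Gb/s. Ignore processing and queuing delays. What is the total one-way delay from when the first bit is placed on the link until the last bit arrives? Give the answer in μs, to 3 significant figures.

13700 μs

L = 96 × 8 = 768 bits.
Transmission delay = L/R = 768 / 1500000000 = 0.512 μs.
Propagation delay = d/s = 2800000 m / 2.05e+08 m/s = 13658.5 μs.
Total = 13700 μs.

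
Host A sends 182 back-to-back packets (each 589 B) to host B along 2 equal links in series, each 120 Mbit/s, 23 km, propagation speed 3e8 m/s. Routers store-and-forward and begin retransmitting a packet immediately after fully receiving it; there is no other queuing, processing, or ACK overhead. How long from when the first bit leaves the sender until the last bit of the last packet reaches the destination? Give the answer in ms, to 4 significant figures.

Per-hop transmission t_tx = L/R = 4712/120000000 = 0.0392667 ms.
Per-hop propagation t_prop = 23000/300000000 = 0.0766667 ms.
Pipeline fill: first packet needs 2·t_tx to clear all hops; remaining 181 packets each add one t_tx.
Total = (2+182-1)·t_tx + 2·t_prop = 183·0.0392667 + 2·0.0766667 = 7.339 ms.

7.339 ms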